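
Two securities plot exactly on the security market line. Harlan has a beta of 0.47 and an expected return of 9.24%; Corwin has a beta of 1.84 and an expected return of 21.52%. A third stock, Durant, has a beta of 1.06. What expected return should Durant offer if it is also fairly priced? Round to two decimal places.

MRP (SML slope) = (21.52% − 9.24%) / (1.84 − 0.47) = 12.28% / 1.37 = 8.9635%
R_f (intercept) = 9.24% − 0.47 × 8.9635% = 5.0272%
E(R_Durant) = R_f + β × MRP = 5.0272% + 1.06 × 8.9635% = 14.53%

14.53%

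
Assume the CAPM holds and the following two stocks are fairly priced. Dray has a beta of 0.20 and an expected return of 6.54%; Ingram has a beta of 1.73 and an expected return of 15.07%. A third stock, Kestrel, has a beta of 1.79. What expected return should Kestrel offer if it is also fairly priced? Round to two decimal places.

15.40%

MRP (SML slope) = (15.07% − 6.54%) / (1.73 − 0.20) = 8.53% / 1.53 = 5.5752%
R_f (intercept) = 6.54% − 0.20 × 5.5752% = 5.4250%
E(R_Kestrel) = R_f + β × MRP = 5.4250% + 1.79 × 5.5752% = 15.40%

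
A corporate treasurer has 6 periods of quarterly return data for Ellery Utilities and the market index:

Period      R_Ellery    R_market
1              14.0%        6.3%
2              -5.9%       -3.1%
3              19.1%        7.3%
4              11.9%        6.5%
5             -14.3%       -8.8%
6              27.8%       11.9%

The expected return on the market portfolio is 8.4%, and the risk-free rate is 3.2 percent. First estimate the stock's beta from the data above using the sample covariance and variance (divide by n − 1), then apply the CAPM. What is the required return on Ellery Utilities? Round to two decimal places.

13.79%

Mean R_i = (14.0 − 5.9 + 19.1 + 11.9 − 14.3 + 27.8) / 6 = 8.7667%
Mean R_m = (6.3 − 3.1 + 7.3 + 6.5 − 8.8 + 11.9) / 6 = 3.3500%
Σ(R_i − R̄_i)(R_m − R̄_m) = 603.7200  ⇒  Cov = 603.7200 / 5 = 120.7440
Σ(R_m − R̄_m)² = 296.5550  ⇒  Var(R_m) = 296.5550 / 5 = 59.3110
β = Cov / Var(R_m) = 120.7440 / 59.3110 = 2.0358
MRP = 8.4% − 3.2% = 5.20%
E(R) = R_f + β × MRP = 3.2% + 2.0358 × 5.2% = 13.79%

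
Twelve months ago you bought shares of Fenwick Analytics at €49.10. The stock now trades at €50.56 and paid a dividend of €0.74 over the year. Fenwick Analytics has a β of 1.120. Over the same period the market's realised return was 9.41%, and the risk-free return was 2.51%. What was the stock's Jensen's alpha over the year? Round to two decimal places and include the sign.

Realised HPR = (P1 + D1 − P0) / P0 = (50.56 + 0.74 − 49.10) / 49.10 = 2.20 / 49.10 = 4.4807%
MRP = 9.41% − 2.51% = 6.90%
CAPM required = R_f + β·MRP = 2.51% + 1.120 × 6.90% = 10.23800%
α = realised − required = 4.4807% − 10.23800% = -5.76%

-5.76%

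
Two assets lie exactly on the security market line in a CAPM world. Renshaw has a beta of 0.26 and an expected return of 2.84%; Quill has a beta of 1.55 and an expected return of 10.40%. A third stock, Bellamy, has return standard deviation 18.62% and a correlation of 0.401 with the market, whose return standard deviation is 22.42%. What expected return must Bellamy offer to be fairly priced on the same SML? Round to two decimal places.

3.27%

MRP = (10.40% − 2.84%) / (1.55 − 0.26) = 5.8605%
R_f = 2.84% − 0.26 × 5.8605% = 1.3163%
β_Bellamy = ρ·σ_i/σ_m = 0.401 × 18.62 / 22.42 = 0.3330
E(R_Bellamy) = R_f + β × MRP = 1.3163% + 0.3330 × 5.8605% = 3.27%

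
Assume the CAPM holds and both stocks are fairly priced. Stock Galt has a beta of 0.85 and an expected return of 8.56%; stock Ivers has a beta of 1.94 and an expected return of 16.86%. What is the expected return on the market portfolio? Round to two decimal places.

9.70%

Both satisfy E(R) = R_f + β·MRP, so the slope of the SML is
MRP = (16.86% − 8.56%) / (1.94 − 0.85) = 8.30% / 1.09 = 7.6147%
R_f = E(R_Galt) − β_Galt·MRP = 8.56% − 0.85 × 7.6147% = 2.0875%
E(R_m) = R_f + MRP = 2.0875% + 7.6147% = 9.70%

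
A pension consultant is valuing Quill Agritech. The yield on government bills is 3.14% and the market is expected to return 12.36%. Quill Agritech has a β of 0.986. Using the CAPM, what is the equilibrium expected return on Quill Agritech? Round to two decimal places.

12.23%

Market risk premium = E(R_m) − R_f = 12.36% − 3.14% = 9.22%
E(R) = R_f + β × MRP = 3.14% + 0.986 × 9.22% = 12.23%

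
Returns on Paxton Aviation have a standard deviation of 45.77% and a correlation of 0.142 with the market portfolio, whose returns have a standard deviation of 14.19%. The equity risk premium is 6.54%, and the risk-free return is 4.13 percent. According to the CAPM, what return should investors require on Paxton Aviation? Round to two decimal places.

β = ρ × σ_i / σ_m = 0.142 × 45.77% / 14.19% = 0.4580
E(R) = 4.13% + 0.4580 × 6.54% = 7.13%

7.13%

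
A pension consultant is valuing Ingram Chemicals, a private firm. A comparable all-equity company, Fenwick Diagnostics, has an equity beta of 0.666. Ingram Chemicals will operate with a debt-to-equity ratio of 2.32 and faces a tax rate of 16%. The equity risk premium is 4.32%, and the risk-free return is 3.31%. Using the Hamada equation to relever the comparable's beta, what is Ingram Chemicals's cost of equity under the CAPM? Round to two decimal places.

11.79%

β_L = β_U × [1 + (1 − t)(D/E)] = 0.666 × [1 + (1 − 0.16) × 2.32]
    = 0.666 × [1 + 0.84 × 2.32] = 0.666 × 2.9488 = 1.9639
E(R) = R_f + β_L × MRP = 3.31% + 1.9639 × 4.32% = 11.79%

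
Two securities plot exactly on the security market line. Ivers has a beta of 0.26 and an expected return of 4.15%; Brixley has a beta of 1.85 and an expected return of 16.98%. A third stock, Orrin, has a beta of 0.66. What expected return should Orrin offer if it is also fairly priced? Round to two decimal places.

MRP (SML slope) = (16.98% − 4.15%) / (1.85 − 0.26) = 12.83% / 1.59 = 8.0692%
R_f (intercept) = 4.15% − 0.26 × 8.0692% = 2.0520%
E(R_Orrin) = R_f + β × MRP = 2.0520% + 0.66 × 8.0692% = 7.38%

7.38%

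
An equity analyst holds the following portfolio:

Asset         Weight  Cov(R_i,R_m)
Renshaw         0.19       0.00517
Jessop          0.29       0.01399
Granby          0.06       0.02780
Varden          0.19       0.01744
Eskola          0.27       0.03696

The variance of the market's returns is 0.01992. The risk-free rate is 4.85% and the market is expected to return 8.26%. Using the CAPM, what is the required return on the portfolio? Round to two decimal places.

β_Renshaw = 0.00517 / 0.01992 = 0.2595
β_Jessop = 0.01399 / 0.01992 = 0.7023
β_Granby = 0.02780 / 0.01992 = 1.3956
β_Varden = 0.01744 / 0.01992 = 0.8755
β_Eskola = 0.03696 / 0.01992 = 1.8554
β_P = Σ w_i β_i = 0.19×0.2595 + 0.29×0.7023 + 0.06×1.3956 + 0.19×0.8755 + 0.27×1.8554 = 1.0040
MRP = 8.26% − 4.85% = 3.41%
E(R_P) = R_f + β_P × MRP = 4.85% + 1.0040 × 3.41% = 8.27%

8.27%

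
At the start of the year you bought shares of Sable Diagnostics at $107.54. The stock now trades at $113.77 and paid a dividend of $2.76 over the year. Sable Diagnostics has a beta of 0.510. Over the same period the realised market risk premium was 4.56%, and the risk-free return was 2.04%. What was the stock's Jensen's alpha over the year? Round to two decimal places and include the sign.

Realised HPR = (P1 + D1 − P0) / P0 = (113.77 + 2.76 − 107.54) / 107.54 = 8.99 / 107.54 = 8.3597%
CAPM required = R_f + β·MRP = 2.04% + 0.510 × 4.56% = 4.36560%
α = realised − required = 8.3597% − 4.36560% = +3.99%

+3.99%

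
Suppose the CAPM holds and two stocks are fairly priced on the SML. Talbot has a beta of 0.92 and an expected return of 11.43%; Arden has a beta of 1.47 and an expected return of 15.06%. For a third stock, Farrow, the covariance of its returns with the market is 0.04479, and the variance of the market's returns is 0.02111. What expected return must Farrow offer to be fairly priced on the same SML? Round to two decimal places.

MRP = (15.06% − 11.43%) / (1.47 − 0.92) = 6.6000%
R_f = 11.43% − 0.92 × 6.6000% = 5.3580%
β_Farrow = Cov / Var(R_m) = 0.04479 / 0.02111 = 2.1217
E(R_Farrow) = R_f + β × MRP = 5.3580% + 2.1217 × 6.6000% = 19.36%

19.36%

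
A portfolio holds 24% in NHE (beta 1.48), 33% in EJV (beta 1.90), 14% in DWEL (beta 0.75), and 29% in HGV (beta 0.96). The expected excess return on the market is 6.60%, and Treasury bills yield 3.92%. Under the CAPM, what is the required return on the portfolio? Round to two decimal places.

12.93%

β_P = Σ w_i β_i = 0.24×1.48 + 0.33×1.90 + 0.14×0.75 + 0.29×0.96 = 1.3656
E(R_P) = R_f + β_P × MRP = 3.92% + 1.3656 × 6.60% = 12.93%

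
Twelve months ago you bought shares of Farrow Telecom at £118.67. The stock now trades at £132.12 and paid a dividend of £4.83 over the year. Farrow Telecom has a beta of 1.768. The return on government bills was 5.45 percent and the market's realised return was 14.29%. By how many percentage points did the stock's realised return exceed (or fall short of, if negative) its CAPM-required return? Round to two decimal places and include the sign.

-5.68%

Realised HPR = (P1 + D1 − P0) / P0 = (132.12 + 4.83 − 118.67) / 118.67 = 18.28 / 118.67 = 15.4041%
MRP = 14.29% − 5.45% = 8.84%
CAPM required = R_f + β·MRP = 5.45% + 1.768 × 8.84% = 21.07912%
α = realised − required = 15.4041% − 21.07912% = -5.68%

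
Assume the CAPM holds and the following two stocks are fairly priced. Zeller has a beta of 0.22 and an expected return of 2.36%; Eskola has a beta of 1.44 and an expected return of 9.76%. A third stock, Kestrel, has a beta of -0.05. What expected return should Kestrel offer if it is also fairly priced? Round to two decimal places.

0.72%

MRP (SML slope) = (9.76% − 2.36%) / (1.44 − 0.22) = 7.40% / 1.22 = 6.0656%
R_f (intercept) = 2.36% − 0.22 × 6.0656% = 1.0256%
E(R_Kestrel) = R_f + β × MRP = 1.0256% + -0.05 × 6.0656% = 0.72%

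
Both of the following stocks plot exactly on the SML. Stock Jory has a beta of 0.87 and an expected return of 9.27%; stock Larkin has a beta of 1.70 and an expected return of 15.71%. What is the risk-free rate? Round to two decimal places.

Both satisfy E(R) = R_f + β·MRP, so the slope of the SML is
MRP = (15.71% − 9.27%) / (1.70 − 0.87) = 6.44% / 0.83 = 7.7590%
R_f = E(R_Jory) − β_Jory·MRP = 9.27% − 0.87 × 7.7590% = 2.5197%

2.52%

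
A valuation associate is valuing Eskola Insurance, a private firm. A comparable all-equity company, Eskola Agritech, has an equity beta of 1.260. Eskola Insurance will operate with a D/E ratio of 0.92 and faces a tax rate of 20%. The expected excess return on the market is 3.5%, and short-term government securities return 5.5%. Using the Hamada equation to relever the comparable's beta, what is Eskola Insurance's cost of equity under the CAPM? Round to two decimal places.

β_L = β_U × [1 + (1 − t)(D/E)] = 1.260 × [1 + (1 − 0.20) × 0.92]
    = 1.260 × [1 + 0.80 × 0.92] = 1.260 × 1.7360 = 2.1874
E(R) = R_f + β_L × MRP = 5.5% + 2.1874 × 3.5% = 13.16%

13.16%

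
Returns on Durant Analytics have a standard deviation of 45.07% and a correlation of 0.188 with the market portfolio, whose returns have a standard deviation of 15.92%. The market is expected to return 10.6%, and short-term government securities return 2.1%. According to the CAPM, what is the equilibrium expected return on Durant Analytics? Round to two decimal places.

β = ρ × σ_i / σ_m = 0.188 × 45.07% / 15.92% = 0.5322
MRP = 10.6% − 2.1% = 8.50%
E(R) = 2.1% + 0.5322 × 8.5% = 6.62%

6.62%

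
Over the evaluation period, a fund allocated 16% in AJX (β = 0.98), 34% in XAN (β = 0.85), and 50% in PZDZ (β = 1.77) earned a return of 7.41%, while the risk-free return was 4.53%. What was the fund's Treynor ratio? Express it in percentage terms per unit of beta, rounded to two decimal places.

β_P = 0.16×0.98 + 0.34×0.85 + 0.50×1.77 = 1.3308
Treynor = (R_P − R_f) / β_P = (7.41% − 4.53%) / 1.3308 = 2.88% / 1.3308 = 2.16%

2.16%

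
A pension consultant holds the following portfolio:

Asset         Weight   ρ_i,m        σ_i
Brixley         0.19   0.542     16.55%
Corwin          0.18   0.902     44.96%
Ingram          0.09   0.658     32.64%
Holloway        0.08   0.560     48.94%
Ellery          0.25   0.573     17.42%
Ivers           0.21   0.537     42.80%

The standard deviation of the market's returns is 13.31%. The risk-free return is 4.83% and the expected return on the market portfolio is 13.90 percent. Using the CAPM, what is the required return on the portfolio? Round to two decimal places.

β_Brixley = 0.542 × 16.55% / 13.31% = 0.6739
β_Corwin = 0.902 × 44.96% / 13.31% = 3.0469
β_Ingram = 0.658 × 32.64% / 13.31% = 1.6136
β_Holloway = 0.560 × 48.94% / 13.31% = 2.0591
β_Ellery = 0.573 × 17.42% / 13.31% = 0.7499
β_Ivers = 0.537 × 42.80% / 13.31% = 1.7268
β_P = Σ w_i β_i = 0.19×0.6739 + 0.18×3.0469 + 0.09×1.6136 + 0.08×2.0591 + 0.25×0.7499 + 0.21×1.7268 = 1.5365
MRP = 13.90% − 4.83% = 9.07%
E(R_P) = R_f + β_P × MRP = 4.83% + 1.5365 × 9.07% = 18.77%

18.77%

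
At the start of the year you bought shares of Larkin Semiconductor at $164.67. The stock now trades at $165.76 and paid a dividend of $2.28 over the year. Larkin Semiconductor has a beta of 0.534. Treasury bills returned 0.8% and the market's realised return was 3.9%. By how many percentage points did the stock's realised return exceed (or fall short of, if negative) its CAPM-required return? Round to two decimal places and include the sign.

Realised HPR = (P1 + D1 − P0) / P0 = (165.76 + 2.28 − 164.67) / 164.67 = 3.37 / 164.67 = 2.0465%
MRP = 3.9% − 0.8% = 3.10%
CAPM required = R_f + β·MRP = 0.8% + 0.534 × 3.1% = 2.4554%
α = realised − required = 2.0465% − 2.4554% = -0.41%

-0.41%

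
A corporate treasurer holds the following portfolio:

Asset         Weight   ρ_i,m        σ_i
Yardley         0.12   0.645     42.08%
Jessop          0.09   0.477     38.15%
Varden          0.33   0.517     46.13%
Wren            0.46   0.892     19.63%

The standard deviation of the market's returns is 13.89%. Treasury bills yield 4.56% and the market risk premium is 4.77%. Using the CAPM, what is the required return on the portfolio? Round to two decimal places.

β_Yardley = 0.645 × 42.08% / 13.89% = 1.9540
β_Jessop = 0.477 × 38.15% / 13.89% = 1.3101
β_Varden = 0.517 × 46.13% / 13.89% = 1.7170
β_Wren = 0.892 × 19.63% / 13.89% = 1.2606
β_P = Σ w_i β_i = 0.12×1.9540 + 0.09×1.3101 + 0.33×1.7170 + 0.46×1.2606 = 1.4989
E(R_P) = R_f + β_P × MRP = 4.56% + 1.4989 × 4.77% = 11.71%

11.71%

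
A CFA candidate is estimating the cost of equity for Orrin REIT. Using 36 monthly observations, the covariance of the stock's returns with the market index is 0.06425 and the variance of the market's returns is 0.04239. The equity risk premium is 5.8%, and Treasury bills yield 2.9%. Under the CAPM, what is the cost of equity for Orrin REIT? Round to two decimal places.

β = Cov(R_i, R_m) / Var(R_m) = 0.06425 / 0.04239 = 1.5157
E(R) = R_f + β × MRP = 2.9% + 1.5157 × 5.8% = 11.69%

11.69%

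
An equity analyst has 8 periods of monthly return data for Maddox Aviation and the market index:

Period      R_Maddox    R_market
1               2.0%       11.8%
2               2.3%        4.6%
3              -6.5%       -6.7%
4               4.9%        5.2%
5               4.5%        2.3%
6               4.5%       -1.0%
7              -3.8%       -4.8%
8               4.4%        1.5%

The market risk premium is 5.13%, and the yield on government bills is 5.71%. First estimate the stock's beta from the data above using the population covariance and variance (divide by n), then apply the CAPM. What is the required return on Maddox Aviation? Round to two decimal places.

8.12%

Mean R_i = (2.0 + 2.3 − 6.5 + 4.9 + 4.5 + 4.5 − 3.8 + 4.4) / 8 = 1.5375%
Mean R_m = (11.8 + 4.6 − 6.7 + 5.2 + 2.3 − 1.0 − 4.8 + 1.5) / 8 = 1.6125%
Σ(R_i − R̄_i)(R_m − R̄_m) = 114.0663  ⇒  Cov = 114.0663 / 8 = 14.2583
Σ(R_m − R̄_m)² = 243.1088  ⇒  Var(R_m) = 243.1088 / 8 = 30.3886
β = Cov / Var(R_m) = 14.2583 / 30.3886 = 0.4692
E(R) = R_f + β × MRP = 5.71% + 0.4692 × 5.13% = 8.12%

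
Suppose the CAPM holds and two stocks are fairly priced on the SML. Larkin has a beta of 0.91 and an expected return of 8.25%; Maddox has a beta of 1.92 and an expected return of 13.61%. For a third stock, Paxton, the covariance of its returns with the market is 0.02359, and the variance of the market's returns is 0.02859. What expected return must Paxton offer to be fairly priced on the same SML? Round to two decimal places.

7.80%

MRP = (13.61% − 8.25%) / (1.92 − 0.91) = 5.3069%
R_f = 8.25% − 0.91 × 5.3069% = 3.4207%
β_Paxton = Cov / Var(R_m) = 0.02359 / 0.02859 = 0.8251
E(R_Paxton) = R_f + β × MRP = 3.4207% + 0.8251 × 5.3069% = 7.80%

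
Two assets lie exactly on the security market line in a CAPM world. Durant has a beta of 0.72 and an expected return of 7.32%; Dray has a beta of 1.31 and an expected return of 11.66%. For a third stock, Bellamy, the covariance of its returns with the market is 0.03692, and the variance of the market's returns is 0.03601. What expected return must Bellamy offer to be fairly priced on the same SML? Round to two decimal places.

9.57%

MRP = (11.66% − 7.32%) / (1.31 − 0.72) = 7.3559%
R_f = 7.32% − 0.72 × 7.3559% = 2.0238%
β_Bellamy = Cov / Var(R_m) = 0.03692 / 0.03601 = 1.0253
E(R_Bellamy) = R_f + β × MRP = 2.0238% + 1.0253 × 7.3559% = 9.57%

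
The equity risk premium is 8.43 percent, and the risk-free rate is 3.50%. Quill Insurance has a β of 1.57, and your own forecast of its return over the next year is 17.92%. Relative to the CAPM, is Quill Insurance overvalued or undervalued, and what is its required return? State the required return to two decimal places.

Undervalued; required return 16.74%

Required return = R_f + β·MRP = 3.50% + 1.57 × 8.43% = 16.74%
Forecast 17.92% > required 16.74% → the stock plots above the SML → undervalued.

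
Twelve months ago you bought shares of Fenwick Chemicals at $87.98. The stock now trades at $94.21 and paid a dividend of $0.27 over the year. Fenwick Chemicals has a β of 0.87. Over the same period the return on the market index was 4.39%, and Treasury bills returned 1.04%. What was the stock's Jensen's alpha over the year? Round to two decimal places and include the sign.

+3.43%

Realised HPR = (P1 + D1 − P0) / P0 = (94.21 + 0.27 − 87.98) / 87.98 = 6.50 / 87.98 = 7.3880%
MRP = 4.39% − 1.04% = 3.35%
CAPM required = R_f + β·MRP = 1.04% + 0.87 × 3.35% = 3.9545%
α = realised − required = 7.3880% − 3.9545% = +3.43%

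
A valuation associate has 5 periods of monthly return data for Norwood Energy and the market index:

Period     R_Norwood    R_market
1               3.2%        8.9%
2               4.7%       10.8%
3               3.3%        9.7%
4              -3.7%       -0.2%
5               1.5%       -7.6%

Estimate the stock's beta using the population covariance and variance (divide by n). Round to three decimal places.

0.243

Mean R_i = (3.2 + 4.7 + 3.3 − 3.7 + 1.5) / 5 = 1.8000%
Mean R_m = (8.9 + 10.8 + 9.7 − 0.2 − 7.6) / 5 = 4.3200%
Σ(R_i − R̄_i)(R_m − R̄_m) = 61.7100  ⇒  Cov = 61.7100 / 5 = 12.3420
Σ(R_m − R̄_m)² = 254.4280  ⇒  Var(R_m) = 254.4280 / 5 = 50.8856
β = Cov / Var(R_m) = 12.3420 / 50.8856 = 0.2425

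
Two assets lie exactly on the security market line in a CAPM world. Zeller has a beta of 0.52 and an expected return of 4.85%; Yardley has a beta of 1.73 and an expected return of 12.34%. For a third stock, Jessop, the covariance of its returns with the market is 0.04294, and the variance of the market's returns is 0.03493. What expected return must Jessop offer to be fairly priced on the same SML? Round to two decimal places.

9.24%

MRP = (12.34% − 4.85%) / (1.73 − 0.52) = 6.1901%
R_f = 4.85% − 0.52 × 6.1901% = 1.6311%
β_Jessop = Cov / Var(R_m) = 0.04294 / 0.03493 = 1.2293
E(R_Jessop) = R_f + β × MRP = 1.6311% + 1.2293 × 6.1901% = 9.24%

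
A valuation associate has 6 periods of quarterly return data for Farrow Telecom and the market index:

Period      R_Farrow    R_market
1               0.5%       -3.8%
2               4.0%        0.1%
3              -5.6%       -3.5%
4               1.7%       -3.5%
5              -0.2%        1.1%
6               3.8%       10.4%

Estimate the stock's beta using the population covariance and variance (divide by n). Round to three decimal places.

Mean R_i = (0.5 + 4.0 − 5.6 + 1.7 − 0.2 + 3.8) / 6 = 0.7000%
Mean R_m = (-3.8 + 0.1 − 3.5 − 3.5 + 1.1 + 10.4) / 6 = 0.1333%
Σ(R_i − R̄_i)(R_m − R̄_m) = 50.8900  ⇒  Cov = 50.8900 / 6 = 8.4817
Σ(R_m − R̄_m)² = 148.2133  ⇒  Var(R_m) = 148.2133 / 6 = 24.7022
β = Cov / Var(R_m) = 8.4817 / 24.7022 = 0.3434

0.343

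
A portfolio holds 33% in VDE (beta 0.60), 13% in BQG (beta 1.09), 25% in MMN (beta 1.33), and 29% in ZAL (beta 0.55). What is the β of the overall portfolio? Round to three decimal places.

0.832

β_P = Σ w_i β_i = 0.33×0.60 + 0.13×1.09 + 0.25×1.33 + 0.29×0.55 = 0.8317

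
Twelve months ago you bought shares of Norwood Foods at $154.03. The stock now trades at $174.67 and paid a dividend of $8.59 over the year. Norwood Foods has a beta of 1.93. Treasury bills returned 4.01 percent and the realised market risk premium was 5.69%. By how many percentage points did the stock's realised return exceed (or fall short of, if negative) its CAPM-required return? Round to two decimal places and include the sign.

Realised HPR = (P1 + D1 − P0) / P0 = (174.67 + 8.59 − 154.03) / 154.03 = 29.23 / 154.03 = 18.9768%
CAPM required = R_f + β·MRP = 4.01% + 1.93 × 5.69% = 14.9917%
α = realised − required = 18.9768% − 14.9917% = +3.99%

+3.99%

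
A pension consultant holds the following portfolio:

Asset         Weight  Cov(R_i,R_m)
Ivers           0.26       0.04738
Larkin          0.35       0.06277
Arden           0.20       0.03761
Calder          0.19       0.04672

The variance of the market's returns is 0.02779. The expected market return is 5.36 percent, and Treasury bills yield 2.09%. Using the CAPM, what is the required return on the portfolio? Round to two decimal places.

8.05%

β_Ivers = 0.04738 / 0.02779 = 1.7049
β_Larkin = 0.06277 / 0.02779 = 2.2587
β_Arden = 0.03761 / 0.02779 = 1.3534
β_Calder = 0.04672 / 0.02779 = 1.6812
β_P = Σ w_i β_i = 0.26×1.7049 + 0.35×2.2587 + 0.20×1.3534 + 0.19×1.6812 = 1.8239
MRP = 5.36% − 2.09% = 3.27%
E(R_P) = R_f + β_P × MRP = 2.09% + 1.8239 × 3.27% = 8.05%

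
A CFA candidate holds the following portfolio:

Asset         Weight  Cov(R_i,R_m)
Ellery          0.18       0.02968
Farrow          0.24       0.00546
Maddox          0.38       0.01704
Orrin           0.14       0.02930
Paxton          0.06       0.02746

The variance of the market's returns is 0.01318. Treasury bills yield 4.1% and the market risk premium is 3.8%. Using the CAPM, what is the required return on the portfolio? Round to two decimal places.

β_Ellery = 0.02968 / 0.01318 = 2.2519
β_Farrow = 0.00546 / 0.01318 = 0.4143
β_Maddox = 0.01704 / 0.01318 = 1.2929
β_Orrin = 0.02930 / 0.01318 = 2.2231
β_Paxton = 0.02746 / 0.01318 = 2.0835
β_P = Σ w_i β_i = 0.18×2.2519 + 0.24×0.4143 + 0.38×1.2929 + 0.14×2.2231 + 0.06×2.0835 = 1.4323
E(R_P) = R_f + β_P × MRP = 4.1% + 1.4323 × 3.8% = 9.54%

9.54%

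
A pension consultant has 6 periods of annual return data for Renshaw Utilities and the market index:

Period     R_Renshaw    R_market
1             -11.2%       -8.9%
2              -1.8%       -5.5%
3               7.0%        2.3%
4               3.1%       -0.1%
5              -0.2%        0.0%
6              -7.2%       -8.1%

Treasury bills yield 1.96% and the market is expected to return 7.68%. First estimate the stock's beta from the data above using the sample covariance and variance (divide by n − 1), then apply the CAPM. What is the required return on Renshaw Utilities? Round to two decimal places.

9.58%

Mean R_i = (-11.2 − 1.8 + 7.0 + 3.1 − 0.2 − 7.2) / 6 = -1.7167%
Mean R_m = (-8.9 − 5.5 + 2.3 − 0.1 + 0.0 − 8.1) / 6 = -3.3833%
Σ(R_i − R̄_i)(R_m − R̄_m) = 148.8417  ⇒  Cov = 148.8417 / 5 = 29.7683
Σ(R_m − R̄_m)² = 111.6883  ⇒  Var(R_m) = 111.6883 / 5 = 22.3377
β = Cov / Var(R_m) = 29.7683 / 22.3377 = 1.3326
MRP = 7.68% − 1.96% = 5.72%
E(R) = R_f + β × MRP = 1.96% + 1.3326 × 5.72% = 9.58%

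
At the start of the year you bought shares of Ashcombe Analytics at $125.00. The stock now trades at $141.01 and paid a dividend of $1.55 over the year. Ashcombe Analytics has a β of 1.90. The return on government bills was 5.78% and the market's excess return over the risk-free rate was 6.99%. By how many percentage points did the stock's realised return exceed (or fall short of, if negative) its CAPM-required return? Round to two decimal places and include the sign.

Realised HPR = (P1 + D1 − P0) / P0 = (141.01 + 1.55 − 125.00) / 125.00 = 17.56 / 125.00 = 14.0480%
CAPM required = R_f + β·MRP = 5.78% + 1.90 × 6.99% = 19.0610%
α = realised − required = 14.0480% − 19.0610% = -5.01%

-5.01%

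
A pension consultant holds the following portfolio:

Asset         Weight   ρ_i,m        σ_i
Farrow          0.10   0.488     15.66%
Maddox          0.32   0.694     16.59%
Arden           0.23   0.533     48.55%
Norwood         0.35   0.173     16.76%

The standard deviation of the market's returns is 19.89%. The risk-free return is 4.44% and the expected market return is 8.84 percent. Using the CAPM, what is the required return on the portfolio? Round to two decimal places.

6.97%

β_Farrow = 0.488 × 15.66% / 19.89% = 0.3842
β_Maddox = 0.694 × 16.59% / 19.89% = 0.5789
β_Arden = 0.533 × 48.55% / 19.89% = 1.3010
β_Norwood = 0.173 × 16.76% / 19.89% = 0.1458
β_P = Σ w_i β_i = 0.10×0.3842 + 0.32×0.5789 + 0.23×1.3010 + 0.35×0.1458 = 0.5739
MRP = 8.84% − 4.44% = 4.40%
E(R_P) = R_f + β_P × MRP = 4.44% + 0.5739 × 4.40% = 6.97%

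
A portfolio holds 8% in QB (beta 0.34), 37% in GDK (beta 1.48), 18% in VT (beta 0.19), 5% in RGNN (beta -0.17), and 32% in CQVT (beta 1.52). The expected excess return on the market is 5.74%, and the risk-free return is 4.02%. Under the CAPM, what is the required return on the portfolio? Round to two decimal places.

10.26%

β_P = Σ w_i β_i = 0.08×0.34 + 0.37×1.48 + 0.18×0.19 + 0.05×-0.17 + 0.32×1.52 = 1.0869
E(R_P) = R_f + β_P × MRP = 4.02% + 1.0869 × 5.74% = 10.26%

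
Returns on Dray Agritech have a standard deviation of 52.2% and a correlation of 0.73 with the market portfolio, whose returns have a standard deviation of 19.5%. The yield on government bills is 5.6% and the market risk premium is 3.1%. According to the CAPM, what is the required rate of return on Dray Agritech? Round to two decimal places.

β = ρ × σ_i / σ_m = 0.73 × 52.2% / 19.5% = 1.9542
E(R) = 5.6% + 1.9542 × 3.1% = 11.66%

11.66%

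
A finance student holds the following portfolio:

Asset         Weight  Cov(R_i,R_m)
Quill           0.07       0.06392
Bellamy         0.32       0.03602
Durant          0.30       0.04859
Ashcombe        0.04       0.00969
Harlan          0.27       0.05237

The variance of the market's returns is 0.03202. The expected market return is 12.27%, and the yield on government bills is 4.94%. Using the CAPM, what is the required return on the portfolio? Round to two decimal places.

15.27%

β_Quill = 0.06392 / 0.03202 = 1.9963
β_Bellamy = 0.03602 / 0.03202 = 1.1249
β_Durant = 0.04859 / 0.03202 = 1.5175
β_Ashcombe = 0.00969 / 0.03202 = 0.3026
β_Harlan = 0.05237 / 0.03202 = 1.6355
β_P = Σ w_i β_i = 0.07×1.9963 + 0.32×1.1249 + 0.30×1.5175 + 0.04×0.3026 + 0.27×1.6355 = 1.4086
MRP = 12.27% − 4.94% = 7.33%
E(R_P) = R_f + β_P × MRP = 4.94% + 1.4086 × 7.33% = 15.27%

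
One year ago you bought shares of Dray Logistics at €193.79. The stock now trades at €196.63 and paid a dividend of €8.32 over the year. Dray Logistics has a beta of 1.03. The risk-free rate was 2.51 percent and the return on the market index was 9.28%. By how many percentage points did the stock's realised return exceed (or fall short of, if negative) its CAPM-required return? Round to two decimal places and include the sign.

-3.72%

Realised HPR = (P1 + D1 − P0) / P0 = (196.63 + 8.32 − 193.79) / 193.79 = 11.16 / 193.79 = 5.7588%
MRP = 9.28% − 2.51% = 6.77%
CAPM required = R_f + β·MRP = 2.51% + 1.03 × 6.77% = 9.4831%
α = realised − required = 5.7588% − 9.4831% = -3.72%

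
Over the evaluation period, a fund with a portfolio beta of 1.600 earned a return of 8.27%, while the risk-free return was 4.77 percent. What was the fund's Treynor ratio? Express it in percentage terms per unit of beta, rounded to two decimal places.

2.19%

Treynor = (R_P − R_f) / β_P = (8.27% − 4.77%) / 1.6000 = 3.50% / 1.6000 = 2.19%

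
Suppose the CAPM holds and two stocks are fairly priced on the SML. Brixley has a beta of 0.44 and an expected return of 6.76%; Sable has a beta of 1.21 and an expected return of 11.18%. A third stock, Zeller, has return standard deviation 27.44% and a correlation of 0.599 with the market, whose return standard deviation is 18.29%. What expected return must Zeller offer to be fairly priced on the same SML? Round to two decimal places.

9.39%

MRP = (11.18% − 6.76%) / (1.21 − 0.44) = 5.7403%
R_f = 6.76% − 0.44 × 5.7403% = 4.2343%
β_Zeller = ρ·σ_i/σ_m = 0.599 × 27.44 / 18.29 = 0.8987
E(R_Zeller) = R_f + β × MRP = 4.2343% + 0.8987 × 5.7403% = 9.39%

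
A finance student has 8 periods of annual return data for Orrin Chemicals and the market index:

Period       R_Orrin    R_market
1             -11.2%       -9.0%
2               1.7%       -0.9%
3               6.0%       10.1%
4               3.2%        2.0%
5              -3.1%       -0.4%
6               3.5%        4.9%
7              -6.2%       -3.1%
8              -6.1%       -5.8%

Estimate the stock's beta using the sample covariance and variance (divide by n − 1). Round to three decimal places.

Mean R_i = (-11.2 + 1.7 + 6.0 + 3.2 − 3.1 + 3.5 − 6.2 − 6.1) / 8 = -1.5250%
Mean R_m = (-9.0 − 0.9 + 10.1 + 2.0 − 0.4 + 4.9 − 3.1 − 5.8) / 8 = -0.2750%
Σ(R_i − R̄_i)(R_m − R̄_m) = 235.9050  ⇒  Cov = 235.9050 / 7 = 33.7007
Σ(R_m − R̄_m)² = 254.6350  ⇒  Var(R_m) = 254.6350 / 7 = 36.3764
β = Cov / Var(R_m) = 33.7007 / 36.3764 = 0.9264

0.926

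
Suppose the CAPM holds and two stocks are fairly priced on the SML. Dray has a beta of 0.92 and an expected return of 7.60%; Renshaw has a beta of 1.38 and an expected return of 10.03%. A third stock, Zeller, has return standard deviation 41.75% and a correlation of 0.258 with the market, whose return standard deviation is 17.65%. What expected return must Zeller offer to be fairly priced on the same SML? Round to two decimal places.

5.96%

MRP = (10.03% − 7.60%) / (1.38 − 0.92) = 5.2826%
R_f = 7.60% − 0.92 × 5.2826% = 2.7400%
β_Zeller = ρ·σ_i/σ_m = 0.258 × 41.75 / 17.65 = 0.6103
E(R_Zeller) = R_f + β × MRP = 2.7400% + 0.6103 × 5.2826% = 5.96%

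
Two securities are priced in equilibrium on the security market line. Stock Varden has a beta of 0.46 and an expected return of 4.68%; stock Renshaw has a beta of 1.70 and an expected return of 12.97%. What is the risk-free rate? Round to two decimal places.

Both satisfy E(R) = R_f + β·MRP, so the slope of the SML is
MRP = (12.97% − 4.68%) / (1.70 − 0.46) = 8.29% / 1.24 = 6.6855%
R_f = E(R_Varden) − β_Varden·MRP = 4.68% − 0.46 × 6.6855% = 1.6047%

1.60%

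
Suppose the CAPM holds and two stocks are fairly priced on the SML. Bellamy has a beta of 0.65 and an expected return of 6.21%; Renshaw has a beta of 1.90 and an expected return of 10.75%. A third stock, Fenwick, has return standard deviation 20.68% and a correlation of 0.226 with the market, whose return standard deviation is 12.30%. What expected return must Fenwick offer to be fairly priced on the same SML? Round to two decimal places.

MRP = (10.75% − 6.21%) / (1.90 − 0.65) = 3.6320%
R_f = 6.21% − 0.65 × 3.6320% = 3.8492%
β_Fenwick = ρ·σ_i/σ_m = 0.226 × 20.68 / 12.30 = 0.3800
E(R_Fenwick) = R_f + β × MRP = 3.8492% + 0.3800 × 3.6320% = 5.23%

5.23%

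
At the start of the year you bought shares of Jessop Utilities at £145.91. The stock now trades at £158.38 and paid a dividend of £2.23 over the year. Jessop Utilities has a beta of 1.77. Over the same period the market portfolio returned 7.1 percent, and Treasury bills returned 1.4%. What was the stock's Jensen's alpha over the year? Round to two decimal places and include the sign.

-1.41%

Realised HPR = (P1 + D1 − P0) / P0 = (158.38 + 2.23 − 145.91) / 145.91 = 14.70 / 145.91 = 10.0747%
MRP = 7.1% − 1.4% = 5.70%
CAPM required = R_f + β·MRP = 1.4% + 1.77 × 5.7% = 11.4890%
α = realised − required = 10.0747% − 11.4890% = -1.41%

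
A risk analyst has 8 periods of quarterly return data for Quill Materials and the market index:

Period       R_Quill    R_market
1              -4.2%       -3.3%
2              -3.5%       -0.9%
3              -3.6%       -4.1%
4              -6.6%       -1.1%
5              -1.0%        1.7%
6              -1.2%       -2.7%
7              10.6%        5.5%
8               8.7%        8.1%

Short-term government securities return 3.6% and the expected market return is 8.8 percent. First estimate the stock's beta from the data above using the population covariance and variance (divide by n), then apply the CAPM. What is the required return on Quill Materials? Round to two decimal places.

Mean R_i = (-4.2 − 3.5 − 3.6 − 6.6 − 1.0 − 1.2 + 10.6 + 8.7) / 8 = -0.1000%
Mean R_m = (-3.3 − 0.9 − 4.1 − 1.1 + 1.7 − 2.7 + 5.5 + 8.1) / 8 = 0.4000%
Σ(R_i − R̄_i)(R_m − R̄_m) = 169.6600  ⇒  Cov = 169.6600 / 8 = 21.2075
Σ(R_m − R̄_m)² = 134.4800  ⇒  Var(R_m) = 134.4800 / 8 = 16.8100
β = Cov / Var(R_m) = 21.2075 / 16.8100 = 1.2616
MRP = 8.8% − 3.6% = 5.20%
E(R) = R_f + β × MRP = 3.6% + 1.2616 × 5.2% = 10.16%

10.16%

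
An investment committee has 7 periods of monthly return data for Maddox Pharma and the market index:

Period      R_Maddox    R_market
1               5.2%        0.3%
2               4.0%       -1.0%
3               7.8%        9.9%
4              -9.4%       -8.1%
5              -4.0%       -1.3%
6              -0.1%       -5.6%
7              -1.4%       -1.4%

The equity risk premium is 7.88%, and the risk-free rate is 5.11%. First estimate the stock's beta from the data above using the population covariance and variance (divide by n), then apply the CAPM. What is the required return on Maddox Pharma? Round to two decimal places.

11.70%

Mean R_i = (5.2 + 4.0 + 7.8 − 9.4 − 4.0 − 0.1 − 1.4) / 7 = 0.3000%
Mean R_m = (0.3 − 1.0 + 9.9 − 8.1 − 1.3 − 5.6 − 1.4) / 7 = -1.0286%
Σ(R_i − R̄_i)(R_m − R̄_m) = 160.8000  ⇒  Cov = 160.8000 / 7 = 22.9714
Σ(R_m − R̄_m)² = 192.3143  ⇒  Var(R_m) = 192.3143 / 7 = 27.4735
β = Cov / Var(R_m) = 22.9714 / 27.4735 = 0.8361
E(R) = R_f + β × MRP = 5.11% + 0.8361 × 7.88% = 11.70%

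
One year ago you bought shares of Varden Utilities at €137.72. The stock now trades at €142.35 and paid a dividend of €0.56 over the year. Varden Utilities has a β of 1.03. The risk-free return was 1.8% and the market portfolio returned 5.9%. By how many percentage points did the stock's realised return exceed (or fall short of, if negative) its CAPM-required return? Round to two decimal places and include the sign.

-2.25%

Realised HPR = (P1 + D1 − P0) / P0 = (142.35 + 0.56 − 137.72) / 137.72 = 5.19 / 137.72 = 3.7685%
MRP = 5.9% − 1.8% = 4.10%
CAPM required = R_f + β·MRP = 1.8% + 1.03 × 4.1% = 6.0230%
α = realised − required = 3.7685% − 6.0230% = -2.25%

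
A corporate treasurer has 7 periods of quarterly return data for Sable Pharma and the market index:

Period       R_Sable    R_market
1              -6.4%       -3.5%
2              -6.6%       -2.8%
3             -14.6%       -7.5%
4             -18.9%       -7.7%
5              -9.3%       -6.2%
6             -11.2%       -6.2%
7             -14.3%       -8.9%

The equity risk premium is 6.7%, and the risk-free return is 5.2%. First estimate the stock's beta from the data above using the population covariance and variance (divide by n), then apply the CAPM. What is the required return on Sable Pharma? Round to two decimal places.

17.07%

Mean R_i = (-6.4 − 6.6 − 14.6 − 18.9 − 9.3 − 11.2 − 14.3) / 7 = -11.6143%
Mean R_m = (-3.5 − 2.8 − 7.5 − 7.7 − 6.2 − 6.2 − 8.9) / 7 = -6.1143%
Σ(R_i − R̄_i)(R_m − R̄_m) = 53.1886  ⇒  Cov = 53.1886 / 7 = 7.5984
Σ(R_m − R̄_m)² = 30.0286  ⇒  Var(R_m) = 30.0286 / 7 = 4.2898
β = Cov / Var(R_m) = 7.5984 / 4.2898 = 1.7713
E(R) = R_f + β × MRP = 5.2% + 1.7713 × 6.7% = 17.07%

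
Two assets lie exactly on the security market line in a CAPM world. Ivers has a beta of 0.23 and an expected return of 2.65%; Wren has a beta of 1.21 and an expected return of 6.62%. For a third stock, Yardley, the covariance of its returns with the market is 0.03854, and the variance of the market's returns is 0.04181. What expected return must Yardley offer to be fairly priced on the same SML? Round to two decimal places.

5.45%

MRP = (6.62% − 2.65%) / (1.21 − 0.23) = 4.0510%
R_f = 2.65% − 0.23 × 4.0510% = 1.7183%
β_Yardley = Cov / Var(R_m) = 0.03854 / 0.04181 = 0.9218
E(R_Yardley) = R_f + β × MRP = 1.7183% + 0.9218 × 4.0510% = 5.45%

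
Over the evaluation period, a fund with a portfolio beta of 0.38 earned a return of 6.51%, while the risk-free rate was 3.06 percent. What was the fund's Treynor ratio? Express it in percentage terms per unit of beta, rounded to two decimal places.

Treynor = (R_P − R_f) / β_P = (6.51% − 3.06%) / 0.3800 = 3.45% / 0.3800 = 9.08%

9.08%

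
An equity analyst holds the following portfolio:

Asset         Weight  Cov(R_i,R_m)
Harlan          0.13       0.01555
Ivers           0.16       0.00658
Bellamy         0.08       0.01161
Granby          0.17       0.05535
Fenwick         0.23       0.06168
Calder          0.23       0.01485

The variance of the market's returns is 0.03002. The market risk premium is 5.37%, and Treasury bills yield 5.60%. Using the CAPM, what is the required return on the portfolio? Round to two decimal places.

11.15%

β_Harlan = 0.01555 / 0.03002 = 0.5180
β_Ivers = 0.00658 / 0.03002 = 0.2192
β_Bellamy = 0.01161 / 0.03002 = 0.3867
β_Granby = 0.05535 / 0.03002 = 1.8438
β_Fenwick = 0.06168 / 0.03002 = 2.0546
β_Calder = 0.01485 / 0.03002 = 0.4947
β_P = Σ w_i β_i = 0.13×0.5180 + 0.16×0.2192 + 0.08×0.3867 + 0.17×1.8438 + 0.23×2.0546 + 0.23×0.4947 = 1.0331
E(R_P) = R_f + β_P × MRP = 5.60% + 1.0331 × 5.37% = 11.15%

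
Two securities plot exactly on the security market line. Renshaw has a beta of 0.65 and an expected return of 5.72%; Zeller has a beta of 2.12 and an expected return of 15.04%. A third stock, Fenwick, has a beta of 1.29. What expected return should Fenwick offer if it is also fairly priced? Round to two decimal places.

9.78%

MRP (SML slope) = (15.04% − 5.72%) / (2.12 − 0.65) = 9.32% / 1.47 = 6.3401%
R_f (intercept) = 5.72% − 0.65 × 6.3401% = 1.5989%
E(R_Fenwick) = R_f + β × MRP = 1.5989% + 1.29 × 6.3401% = 9.78%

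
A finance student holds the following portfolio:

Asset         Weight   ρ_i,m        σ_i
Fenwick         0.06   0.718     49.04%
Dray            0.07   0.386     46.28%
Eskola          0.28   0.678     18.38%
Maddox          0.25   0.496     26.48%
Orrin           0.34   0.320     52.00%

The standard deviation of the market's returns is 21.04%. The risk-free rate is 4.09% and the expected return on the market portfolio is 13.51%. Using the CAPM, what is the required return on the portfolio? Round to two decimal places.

β_Fenwick = 0.718 × 49.04% / 21.04% = 1.6735
β_Dray = 0.386 × 46.28% / 21.04% = 0.8491
β_Eskola = 0.678 × 18.38% / 21.04% = 0.5923
β_Maddox = 0.496 × 26.48% / 21.04% = 0.6242
β_Orrin = 0.320 × 52.00% / 21.04% = 0.7909
β_P = Σ w_i β_i = 0.06×1.6735 + 0.07×0.8491 + 0.28×0.5923 + 0.25×0.6242 + 0.34×0.7909 = 0.7506
MRP = 13.51% − 4.09% = 9.42%
E(R_P) = R_f + β_P × MRP = 4.09% + 0.7506 × 9.42% = 11.16%

11.16%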